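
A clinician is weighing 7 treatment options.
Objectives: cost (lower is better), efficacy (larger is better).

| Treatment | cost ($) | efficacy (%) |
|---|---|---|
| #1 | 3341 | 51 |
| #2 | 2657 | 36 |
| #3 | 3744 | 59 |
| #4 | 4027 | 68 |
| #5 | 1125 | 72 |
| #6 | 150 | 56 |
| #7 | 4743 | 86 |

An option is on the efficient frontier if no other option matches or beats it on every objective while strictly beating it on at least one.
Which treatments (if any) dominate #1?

#5: cost 1125≤3341, efficacy 72≥51 — dominates #1.
#6: cost 150≤3341, efficacy 56≥51 — dominates #1.
Others (#2, #3, #4, #7) are each worse than #1 on at least one objective.

#5, #6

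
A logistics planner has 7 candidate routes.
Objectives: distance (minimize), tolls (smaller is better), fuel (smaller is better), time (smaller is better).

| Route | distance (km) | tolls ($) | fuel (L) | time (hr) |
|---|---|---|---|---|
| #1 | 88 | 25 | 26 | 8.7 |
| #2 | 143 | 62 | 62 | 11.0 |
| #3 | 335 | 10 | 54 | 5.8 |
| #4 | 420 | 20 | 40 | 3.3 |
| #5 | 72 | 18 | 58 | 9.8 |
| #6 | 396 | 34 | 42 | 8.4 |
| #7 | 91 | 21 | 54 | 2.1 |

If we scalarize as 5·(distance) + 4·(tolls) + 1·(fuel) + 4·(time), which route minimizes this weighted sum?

#1: 5·88 + 4·25 + 1·26 + 4·8.7 = 600.8
#2: 5·143 + 4·62 + 1·62 + 4·11.0 = 1069.0
#3: 5·335 + 4·10 + 1·54 + 4·5.8 = 1792.2
#4: 5·420 + 4·20 + 1·40 + 4·3.3 = 2233.2
#5: 5·72 + 4·18 + 1·58 + 4·9.8 = 529.2
#6: 5·396 + 4·34 + 1·42 + 4·8.4 = 2191.6
#7: 5·91 + 4·21 + 1·54 + 4·2.1 = 601.4
Lowest: #5 at 529.2.

#5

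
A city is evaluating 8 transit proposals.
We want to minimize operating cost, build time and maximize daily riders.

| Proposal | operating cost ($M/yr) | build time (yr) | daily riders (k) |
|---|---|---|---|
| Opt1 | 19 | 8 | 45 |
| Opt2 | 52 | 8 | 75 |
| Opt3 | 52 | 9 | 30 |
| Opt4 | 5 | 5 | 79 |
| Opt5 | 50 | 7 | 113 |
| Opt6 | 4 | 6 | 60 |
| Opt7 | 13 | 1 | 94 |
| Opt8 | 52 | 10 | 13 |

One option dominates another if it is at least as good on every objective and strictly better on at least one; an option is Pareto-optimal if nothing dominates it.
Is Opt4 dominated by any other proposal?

No

Opt1: worse on operating cost (19 vs 5).
Opt2: worse on operating cost (52 vs 5).
Opt3: worse on operating cost (52 vs 5).
Opt5: worse on operating cost (50 vs 5).
Opt6: worse on build time (6 vs 5).
Opt7: worse on operating cost (13 vs 5).
Opt8: worse on operating cost (52 vs 5).
No option is at least as good as Opt4 on every objective and strictly better on one.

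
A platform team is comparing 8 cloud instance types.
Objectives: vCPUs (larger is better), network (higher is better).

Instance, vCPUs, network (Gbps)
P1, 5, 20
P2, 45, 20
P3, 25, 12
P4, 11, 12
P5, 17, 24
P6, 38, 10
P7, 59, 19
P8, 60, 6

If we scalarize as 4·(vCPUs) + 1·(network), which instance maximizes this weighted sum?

P7

P1: 4·5 + 1·20 = 40
P2: 4·45 + 1·20 = 200
P3: 4·25 + 1·12 = 112
P4: 4·11 + 1·12 = 56
P5: 4·17 + 1·24 = 92
P6: 4·38 + 1·10 = 162
P7: 4·59 + 1·19 = 255
P8: 4·60 + 1·6 = 246
Highest: P7 at 255.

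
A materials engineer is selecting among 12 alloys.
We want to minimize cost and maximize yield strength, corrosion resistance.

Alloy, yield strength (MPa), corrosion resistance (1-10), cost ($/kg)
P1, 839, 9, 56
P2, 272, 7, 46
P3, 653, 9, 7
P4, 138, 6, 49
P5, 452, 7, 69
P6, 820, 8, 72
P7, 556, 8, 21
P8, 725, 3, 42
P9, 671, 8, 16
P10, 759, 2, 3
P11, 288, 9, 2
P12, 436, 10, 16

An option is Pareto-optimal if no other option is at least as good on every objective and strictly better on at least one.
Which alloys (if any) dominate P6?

P1: yield strength 839≥820, corrosion resistance 9≥8, cost 56≤72 — dominates P6.
Others (P2, P3, P4, P5, P7, P8, P9, P10, P11, P12) are each worse than P6 on at least one objective.

P1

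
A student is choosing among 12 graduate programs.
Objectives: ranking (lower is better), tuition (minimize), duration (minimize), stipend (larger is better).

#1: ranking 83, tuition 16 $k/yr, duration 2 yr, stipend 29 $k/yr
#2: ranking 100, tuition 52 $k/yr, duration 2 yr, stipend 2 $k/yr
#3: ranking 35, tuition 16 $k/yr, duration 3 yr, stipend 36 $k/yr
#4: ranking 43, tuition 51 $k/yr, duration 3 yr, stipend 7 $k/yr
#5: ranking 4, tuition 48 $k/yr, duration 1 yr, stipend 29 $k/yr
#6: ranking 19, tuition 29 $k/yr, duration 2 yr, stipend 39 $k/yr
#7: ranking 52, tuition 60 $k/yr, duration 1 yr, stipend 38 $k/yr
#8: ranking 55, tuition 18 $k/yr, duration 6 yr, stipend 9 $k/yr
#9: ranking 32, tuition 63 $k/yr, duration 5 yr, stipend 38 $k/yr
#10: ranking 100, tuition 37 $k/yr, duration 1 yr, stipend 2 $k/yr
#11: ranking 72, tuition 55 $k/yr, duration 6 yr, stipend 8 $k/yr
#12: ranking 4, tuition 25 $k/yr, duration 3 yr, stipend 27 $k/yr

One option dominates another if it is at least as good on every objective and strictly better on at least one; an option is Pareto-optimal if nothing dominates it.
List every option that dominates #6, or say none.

none

#1: worse on ranking (83 vs 19).
#2: worse on ranking (100 vs 19).
#3: worse on ranking (35 vs 19).
#4: worse on ranking (43 vs 19).
#5: worse on tuition (48 vs 29).
#7: worse on ranking (52 vs 19).
#8: worse on ranking (55 vs 19).
#9: worse on ranking (32 vs 19).
#10: worse on ranking (100 vs 19).
#11: worse on ranking (72 vs 19).
#12: worse on duration (3 vs 2).
No option dominates #6.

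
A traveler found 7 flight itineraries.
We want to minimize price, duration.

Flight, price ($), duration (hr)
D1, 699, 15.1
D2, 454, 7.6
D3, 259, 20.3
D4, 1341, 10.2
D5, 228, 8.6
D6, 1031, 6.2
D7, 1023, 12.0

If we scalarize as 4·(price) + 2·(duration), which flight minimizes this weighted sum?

D5

D1: 4·699 + 2·15.1 = 2826.2
D2: 4·454 + 2·7.6 = 1831.2
D3: 4·259 + 2·20.3 = 1076.6
D4: 4·1341 + 2·10.2 = 5384.4
D5: 4·228 + 2·8.6 = 929.2
D6: 4·1031 + 2·6.2 = 4136.4
D7: 4·1023 + 2·12.0 = 4116.0
Lowest: D5 at 929.2.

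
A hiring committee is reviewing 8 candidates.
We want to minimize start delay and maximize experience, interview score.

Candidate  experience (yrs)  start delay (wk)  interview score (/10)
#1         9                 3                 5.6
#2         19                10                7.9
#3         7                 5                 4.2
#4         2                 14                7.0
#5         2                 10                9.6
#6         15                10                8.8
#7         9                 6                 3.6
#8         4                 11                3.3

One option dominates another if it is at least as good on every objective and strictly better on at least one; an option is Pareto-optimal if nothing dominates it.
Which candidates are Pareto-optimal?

#1, #2, #5, #6

#1: not dominated (best start delay).
#2: not dominated (best experience).
#3: dominated by #1 (experience 9≥7, start delay 3≤5, interview score 5.6≥4.2).
#4: dominated by #2 (experience 19≥2, start delay 10≤14, interview score 7.9≥7.0).
#5: not dominated (best interview score).
#6: not dominated.
#7: dominated by #1 (experience 9≥9, start delay 3≤6, interview score 5.6≥3.6).
#8: dominated by #1 (experience 9≥4, start delay 3≤11, interview score 5.6≥3.3).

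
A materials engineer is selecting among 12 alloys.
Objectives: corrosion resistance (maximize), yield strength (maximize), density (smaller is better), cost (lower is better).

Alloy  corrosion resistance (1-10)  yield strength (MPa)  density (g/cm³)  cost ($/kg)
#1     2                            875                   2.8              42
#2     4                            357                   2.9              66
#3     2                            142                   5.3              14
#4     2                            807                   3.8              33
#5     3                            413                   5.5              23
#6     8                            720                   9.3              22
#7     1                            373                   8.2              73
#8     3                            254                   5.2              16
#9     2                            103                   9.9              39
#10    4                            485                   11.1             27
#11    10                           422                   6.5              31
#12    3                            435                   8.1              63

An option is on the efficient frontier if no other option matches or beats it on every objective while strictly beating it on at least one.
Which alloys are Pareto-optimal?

#1: not dominated (best yield strength).
#2: not dominated.
#3: not dominated (best cost).
#4: not dominated.
#5: not dominated.
#6: not dominated.
#7: dominated by #1 (corrosion resistance 2≥1, yield strength 875≥373, density 2.8≤8.2, cost 42≤73).
#8: not dominated.
#9: dominated by #3 (corrosion resistance 2≥2, yield strength 142≥103, density 5.3≤9.9, cost 14≤39).
#10: dominated by #6 (corrosion resistance 8≥4, yield strength 720≥485, density 9.3≤11.1, cost 22≤27).
#11: not dominated (best corrosion resistance).
#12: not dominated.

#1, #2, #3, #4, #5, #6, #8, #11, #12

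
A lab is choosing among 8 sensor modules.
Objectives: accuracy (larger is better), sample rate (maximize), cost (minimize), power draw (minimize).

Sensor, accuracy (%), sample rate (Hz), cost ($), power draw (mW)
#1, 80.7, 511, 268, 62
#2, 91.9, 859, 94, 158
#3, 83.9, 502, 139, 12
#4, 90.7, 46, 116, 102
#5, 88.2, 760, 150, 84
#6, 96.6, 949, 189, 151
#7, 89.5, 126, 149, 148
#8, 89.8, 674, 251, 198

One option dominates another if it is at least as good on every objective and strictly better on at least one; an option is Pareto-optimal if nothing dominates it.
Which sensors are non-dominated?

#1: not dominated.
#2: not dominated (best cost).
#3: not dominated (best power draw).
#4: not dominated.
#5: not dominated.
#6: not dominated (best accuracy).
#7: not dominated.
#8: dominated by #2 (accuracy 91.9≥89.8, sample rate 859≥674, cost 94≤251, power draw 158≤198).

#1, #2, #3, #4, #5, #6, #7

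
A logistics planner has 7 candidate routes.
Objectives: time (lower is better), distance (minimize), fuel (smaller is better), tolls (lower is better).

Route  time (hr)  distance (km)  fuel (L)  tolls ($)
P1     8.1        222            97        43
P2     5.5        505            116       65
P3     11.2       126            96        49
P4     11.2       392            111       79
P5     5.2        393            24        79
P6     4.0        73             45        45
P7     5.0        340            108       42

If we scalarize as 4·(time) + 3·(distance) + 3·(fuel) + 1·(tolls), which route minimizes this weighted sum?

P6

P1: 4·8.1 + 3·222 + 3·97 + 1·43 = 1032.4
P2: 4·5.5 + 3·505 + 3·116 + 1·65 = 1950.0
P3: 4·11.2 + 3·126 + 3·96 + 1·49 = 759.8
P4: 4·11.2 + 3·392 + 3·111 + 1·79 = 1632.8
P5: 4·5.2 + 3·393 + 3·24 + 1·79 = 1350.8
P6: 4·4.0 + 3·73 + 3·45 + 1·45 = 415.0
P7: 4·5.0 + 3·340 + 3·108 + 1·42 = 1406.0
Lowest: P6 at 415.0.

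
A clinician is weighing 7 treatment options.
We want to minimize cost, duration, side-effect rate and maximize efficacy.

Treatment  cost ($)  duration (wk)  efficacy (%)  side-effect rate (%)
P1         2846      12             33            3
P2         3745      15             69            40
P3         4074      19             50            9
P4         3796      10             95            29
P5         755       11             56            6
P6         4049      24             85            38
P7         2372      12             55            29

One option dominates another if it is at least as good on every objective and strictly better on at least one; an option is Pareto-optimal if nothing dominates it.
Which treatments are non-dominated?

P1: not dominated (best side-effect rate).
P2: not dominated.
P3: dominated by P5 (cost 755≤4074, duration 11≤19, efficacy 56≥50, side-effect rate 6≤9).
P4: not dominated (best duration).
P5: not dominated (best cost).
P6: dominated by P4 (cost 3796≤4049, duration 10≤24, efficacy 95≥85, side-effect rate 29≤38).
P7: dominated by P5 (cost 755≤2372, duration 11≤12, efficacy 56≥55, side-effect rate 6≤29).

P1, P2, P4, P5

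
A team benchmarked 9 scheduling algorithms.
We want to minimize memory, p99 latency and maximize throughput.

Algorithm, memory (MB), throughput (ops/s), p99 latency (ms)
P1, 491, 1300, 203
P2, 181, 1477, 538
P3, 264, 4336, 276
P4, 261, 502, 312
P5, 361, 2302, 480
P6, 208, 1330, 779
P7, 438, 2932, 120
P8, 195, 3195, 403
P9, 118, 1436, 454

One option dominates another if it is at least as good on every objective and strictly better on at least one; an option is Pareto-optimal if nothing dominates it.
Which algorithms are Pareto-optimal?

P1: dominated by P7 (memory 438≤491, throughput 2932≥1300, p99 latency 120≤203).
P2: not dominated.
P3: not dominated (best throughput).
P4: not dominated.
P5: dominated by P3 (memory 264≤361, throughput 4336≥2302, p99 latency 276≤480).
P6: dominated by P2 (memory 181≤208, throughput 1477≥1330, p99 latency 538≤779).
P7: not dominated (best p99 latency).
P8: not dominated.
P9: not dominated (best memory).

P2, P3, P4, P7, P8, P9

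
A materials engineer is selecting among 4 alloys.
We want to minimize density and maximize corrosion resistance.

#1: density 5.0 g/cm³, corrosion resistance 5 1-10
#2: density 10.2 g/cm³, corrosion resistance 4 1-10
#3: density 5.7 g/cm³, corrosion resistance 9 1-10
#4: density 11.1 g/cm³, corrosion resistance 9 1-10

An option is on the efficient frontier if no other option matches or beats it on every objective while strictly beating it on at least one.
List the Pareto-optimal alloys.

#1, #3

#1: not dominated (best density).
#2: dominated by #1 (density 5.0≤10.2, corrosion resistance 5≥4).
#3: not dominated.
#4: dominated by #3 (density 5.7≤11.1, corrosion resistance 9≥9).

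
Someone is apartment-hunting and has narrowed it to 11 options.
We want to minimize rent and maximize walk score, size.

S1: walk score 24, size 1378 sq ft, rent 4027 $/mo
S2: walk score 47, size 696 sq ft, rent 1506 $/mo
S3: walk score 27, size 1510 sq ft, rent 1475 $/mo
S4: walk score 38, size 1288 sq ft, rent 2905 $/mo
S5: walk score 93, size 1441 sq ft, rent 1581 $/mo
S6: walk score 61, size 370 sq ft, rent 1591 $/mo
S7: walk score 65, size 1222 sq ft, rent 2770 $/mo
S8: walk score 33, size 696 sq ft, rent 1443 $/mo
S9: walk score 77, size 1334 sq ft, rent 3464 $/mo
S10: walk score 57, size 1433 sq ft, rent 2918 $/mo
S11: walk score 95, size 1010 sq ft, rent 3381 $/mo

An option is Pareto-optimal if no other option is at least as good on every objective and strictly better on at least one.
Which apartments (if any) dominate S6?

S5: walk score 93≥61, size 1441≥370, rent 1581≤1591 — dominates S6.
Others (S1, S2, S3, S4, S7, S8, S9, S10, S11) are each worse than S6 on at least one objective.

S5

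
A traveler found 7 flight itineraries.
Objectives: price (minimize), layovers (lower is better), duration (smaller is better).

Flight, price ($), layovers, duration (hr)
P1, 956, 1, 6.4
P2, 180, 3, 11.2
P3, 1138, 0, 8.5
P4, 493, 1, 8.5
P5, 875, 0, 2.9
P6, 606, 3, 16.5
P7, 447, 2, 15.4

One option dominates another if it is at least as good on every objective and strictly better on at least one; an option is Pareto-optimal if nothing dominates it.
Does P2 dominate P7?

No

P2 vs P7: P2 is worse on layovers (3 vs 2), so it does not dominate P7.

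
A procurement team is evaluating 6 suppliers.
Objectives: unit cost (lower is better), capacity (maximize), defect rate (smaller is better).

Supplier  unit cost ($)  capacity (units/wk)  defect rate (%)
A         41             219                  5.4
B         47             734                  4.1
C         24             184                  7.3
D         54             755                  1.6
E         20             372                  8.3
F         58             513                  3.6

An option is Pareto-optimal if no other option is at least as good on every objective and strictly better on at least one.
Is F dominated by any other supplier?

Yes

D vs F: unit cost 54≤58, capacity 755≥513, defect rate 1.6≤3.6 — D is at least as good on every objective and strictly better on at least one, so D dominates F.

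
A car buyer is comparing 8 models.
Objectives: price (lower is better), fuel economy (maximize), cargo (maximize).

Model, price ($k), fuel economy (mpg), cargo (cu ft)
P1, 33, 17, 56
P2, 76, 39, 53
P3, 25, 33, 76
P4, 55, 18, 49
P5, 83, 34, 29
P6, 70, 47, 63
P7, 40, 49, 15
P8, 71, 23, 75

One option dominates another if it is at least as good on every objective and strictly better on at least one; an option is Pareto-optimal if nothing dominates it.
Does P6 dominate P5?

Yes

P6 vs P5: price 70≤83, fuel economy 47≥34, cargo 63≥29 — P6 is at least as good on every objective with at least one strict improvement.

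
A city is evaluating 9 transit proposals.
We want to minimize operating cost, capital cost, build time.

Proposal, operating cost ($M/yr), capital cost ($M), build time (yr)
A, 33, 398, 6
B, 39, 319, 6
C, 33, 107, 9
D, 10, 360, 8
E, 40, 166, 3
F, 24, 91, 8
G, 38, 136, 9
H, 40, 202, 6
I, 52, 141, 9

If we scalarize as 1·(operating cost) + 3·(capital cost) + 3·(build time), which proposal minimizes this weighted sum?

F

A: 1·33 + 3·398 + 3·6 = 1245
B: 1·39 + 3·319 + 3·6 = 1014
C: 1·33 + 3·107 + 3·9 = 381
D: 1·10 + 3·360 + 3·8 = 1114
E: 1·40 + 3·166 + 3·3 = 547
F: 1·24 + 3·91 + 3·8 = 321
G: 1·38 + 3·136 + 3·9 = 473
H: 1·40 + 3·202 + 3·6 = 664
I: 1·52 + 3·141 + 3·9 = 502
Lowest: F at 321.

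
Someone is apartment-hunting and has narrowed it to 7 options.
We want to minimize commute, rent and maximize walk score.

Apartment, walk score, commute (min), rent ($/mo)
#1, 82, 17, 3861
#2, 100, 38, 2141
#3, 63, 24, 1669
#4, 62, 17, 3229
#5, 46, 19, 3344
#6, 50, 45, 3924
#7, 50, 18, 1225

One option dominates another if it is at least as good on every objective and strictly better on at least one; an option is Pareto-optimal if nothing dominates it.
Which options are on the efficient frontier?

#1: not dominated.
#2: not dominated (best walk score).
#3: not dominated.
#4: not dominated.
#5: dominated by #4 (walk score 62≥46, commute 17≤19, rent 3229≤3344).
#6: dominated by #1 (walk score 82≥50, commute 17≤45, rent 3861≤3924).
#7: not dominated (best rent).

#1, #2, #3, #4, #7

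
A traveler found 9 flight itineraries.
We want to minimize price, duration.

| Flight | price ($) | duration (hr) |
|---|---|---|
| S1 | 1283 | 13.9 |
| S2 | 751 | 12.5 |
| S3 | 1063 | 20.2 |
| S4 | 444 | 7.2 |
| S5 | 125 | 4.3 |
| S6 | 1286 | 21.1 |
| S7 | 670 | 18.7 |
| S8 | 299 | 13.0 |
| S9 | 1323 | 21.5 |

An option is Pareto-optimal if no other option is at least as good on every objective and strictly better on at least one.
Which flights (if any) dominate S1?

S2, S4, S5, S8

S2: price 751≤1283, duration 12.5≤13.9 — dominates S1.
S4: price 444≤1283, duration 7.2≤13.9 — dominates S1.
S5: price 125≤1283, duration 4.3≤13.9 — dominates S1.
S8: price 299≤1283, duration 13.0≤13.9 — dominates S1.
Others (S3, S6, S7, S9) are each worse than S1 on at least one objective.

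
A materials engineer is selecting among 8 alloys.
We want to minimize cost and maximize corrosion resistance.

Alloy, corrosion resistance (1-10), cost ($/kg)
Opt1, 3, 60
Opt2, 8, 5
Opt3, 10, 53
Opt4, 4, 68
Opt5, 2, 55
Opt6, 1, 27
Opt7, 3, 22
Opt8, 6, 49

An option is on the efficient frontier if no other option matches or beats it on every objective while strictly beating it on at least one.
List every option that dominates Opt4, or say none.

Opt2, Opt3, Opt8

Opt2: corrosion resistance 8≥4, cost 5≤68 — dominates Opt4.
Opt3: corrosion resistance 10≥4, cost 53≤68 — dominates Opt4.
Opt8: corrosion resistance 6≥4, cost 49≤68 — dominates Opt4.
Others (Opt1, Opt5, Opt6, Opt7) are each worse than Opt4 on at least one objective.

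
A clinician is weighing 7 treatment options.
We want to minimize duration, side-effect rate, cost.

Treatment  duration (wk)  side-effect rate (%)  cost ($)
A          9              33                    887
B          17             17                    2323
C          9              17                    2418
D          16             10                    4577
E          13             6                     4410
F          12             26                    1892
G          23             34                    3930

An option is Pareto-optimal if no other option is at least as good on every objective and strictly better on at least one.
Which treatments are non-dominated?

A, B, C, E, F

A: not dominated (best cost).
B: not dominated.
C: not dominated.
D: dominated by E (duration 13≤16, side-effect rate 6≤10, cost 4410≤4577).
E: not dominated (best side-effect rate).
F: not dominated.
G: dominated by A (duration 9≤23, side-effect rate 33≤34, cost 887≤3930).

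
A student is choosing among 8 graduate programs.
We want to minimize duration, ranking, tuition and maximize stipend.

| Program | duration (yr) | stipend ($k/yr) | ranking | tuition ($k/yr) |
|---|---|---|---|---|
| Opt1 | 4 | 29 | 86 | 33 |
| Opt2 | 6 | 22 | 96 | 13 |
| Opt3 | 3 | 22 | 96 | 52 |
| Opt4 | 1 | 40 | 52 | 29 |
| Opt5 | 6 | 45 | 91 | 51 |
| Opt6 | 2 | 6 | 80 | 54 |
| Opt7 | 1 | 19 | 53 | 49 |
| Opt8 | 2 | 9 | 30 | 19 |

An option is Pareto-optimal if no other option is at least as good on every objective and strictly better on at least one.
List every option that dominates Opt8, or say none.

none

Opt1: worse on duration (4 vs 2).
Opt2: worse on duration (6 vs 2).
Opt3: worse on duration (3 vs 2).
Opt4: worse on ranking (52 vs 30).
Opt5: worse on duration (6 vs 2).
Opt6: worse on stipend (6 vs 9).
Opt7: worse on ranking (53 vs 30).
No option dominates Opt8.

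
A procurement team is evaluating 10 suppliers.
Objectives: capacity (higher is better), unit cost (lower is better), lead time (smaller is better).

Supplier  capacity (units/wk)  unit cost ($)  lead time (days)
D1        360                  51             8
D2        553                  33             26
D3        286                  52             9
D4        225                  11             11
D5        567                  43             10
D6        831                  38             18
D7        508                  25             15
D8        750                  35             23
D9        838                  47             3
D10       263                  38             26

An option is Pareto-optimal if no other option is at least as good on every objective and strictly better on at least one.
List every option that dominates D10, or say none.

D2: capacity 553≥263, unit cost 33≤38, lead time 26≤26 — dominates D10.
D6: capacity 831≥263, unit cost 38≤38, lead time 18≤26 — dominates D10.
D7: capacity 508≥263, unit cost 25≤38, lead time 15≤26 — dominates D10.
D8: capacity 750≥263, unit cost 35≤38, lead time 23≤26 — dominates D10.
Others (D1, D3, D4, D5, D9) are each worse than D10 on at least one objective.

D2, D6, D7, D8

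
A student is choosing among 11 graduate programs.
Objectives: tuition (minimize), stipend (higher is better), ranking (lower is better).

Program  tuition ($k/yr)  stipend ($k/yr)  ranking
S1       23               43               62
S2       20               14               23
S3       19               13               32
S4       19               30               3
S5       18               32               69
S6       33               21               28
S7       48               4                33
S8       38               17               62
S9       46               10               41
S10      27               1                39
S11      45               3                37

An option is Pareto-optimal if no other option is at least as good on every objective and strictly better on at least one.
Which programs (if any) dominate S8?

S1, S4, S6

S1: tuition 23≤38, stipend 43≥17, ranking 62≤62 — dominates S8.
S4: tuition 19≤38, stipend 30≥17, ranking 3≤62 — dominates S8.
S6: tuition 33≤38, stipend 21≥17, ranking 28≤62 — dominates S8.
Others (S2, S3, S5, S7, S9, S10, S11) are each worse than S8 on at least one objective.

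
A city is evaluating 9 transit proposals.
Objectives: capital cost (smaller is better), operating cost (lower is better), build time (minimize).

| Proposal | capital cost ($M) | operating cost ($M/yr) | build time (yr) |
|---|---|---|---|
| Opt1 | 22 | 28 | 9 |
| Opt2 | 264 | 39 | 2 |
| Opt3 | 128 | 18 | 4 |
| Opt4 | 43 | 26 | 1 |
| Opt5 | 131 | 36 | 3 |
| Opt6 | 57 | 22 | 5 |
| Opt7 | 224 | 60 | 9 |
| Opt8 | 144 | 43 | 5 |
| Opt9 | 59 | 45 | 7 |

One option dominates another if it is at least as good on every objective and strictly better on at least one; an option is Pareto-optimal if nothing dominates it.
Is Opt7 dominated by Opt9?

Opt9 vs Opt7: capital cost 59≤224, operating cost 45≤60, build time 7≤9 — Opt9 is at least as good on every objective with at least one strict improvement.

Yes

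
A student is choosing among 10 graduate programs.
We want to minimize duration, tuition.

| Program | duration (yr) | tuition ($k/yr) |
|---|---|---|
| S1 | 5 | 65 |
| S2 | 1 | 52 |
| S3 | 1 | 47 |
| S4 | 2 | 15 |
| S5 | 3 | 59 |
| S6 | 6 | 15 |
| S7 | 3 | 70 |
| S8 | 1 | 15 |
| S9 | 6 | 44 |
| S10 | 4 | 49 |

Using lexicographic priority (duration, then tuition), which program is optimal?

S8

First minimize duration: best is 1, kept {S2, S3, S8}.
Then minimize tuition: best is 15, kept {S8}.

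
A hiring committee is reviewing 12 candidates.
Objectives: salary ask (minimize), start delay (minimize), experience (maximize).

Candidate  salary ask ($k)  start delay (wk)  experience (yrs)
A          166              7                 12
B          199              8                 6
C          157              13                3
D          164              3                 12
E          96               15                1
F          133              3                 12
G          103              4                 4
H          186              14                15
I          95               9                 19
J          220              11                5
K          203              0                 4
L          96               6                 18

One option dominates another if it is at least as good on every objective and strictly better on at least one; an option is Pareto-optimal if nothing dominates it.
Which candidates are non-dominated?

A: dominated by D (salary ask 164≤166, start delay 3≤7, experience 12≥12).
B: dominated by A (salary ask 166≤199, start delay 7≤8, experience 12≥6).
C: dominated by F (salary ask 133≤157, start delay 3≤13, experience 12≥3).
D: dominated by F (salary ask 133≤164, start delay 3≤3, experience 12≥12).
E: dominated by I (salary ask 95≤96, start delay 9≤15, experience 19≥1).
F: not dominated.
G: not dominated.
H: dominated by I (salary ask 95≤186, start delay 9≤14, experience 19≥15).
I: not dominated (best salary ask).
J: dominated by A (salary ask 166≤220, start delay 7≤11, experience 12≥5).
K: not dominated (best start delay).
L: not dominated.

F, G, I, K, L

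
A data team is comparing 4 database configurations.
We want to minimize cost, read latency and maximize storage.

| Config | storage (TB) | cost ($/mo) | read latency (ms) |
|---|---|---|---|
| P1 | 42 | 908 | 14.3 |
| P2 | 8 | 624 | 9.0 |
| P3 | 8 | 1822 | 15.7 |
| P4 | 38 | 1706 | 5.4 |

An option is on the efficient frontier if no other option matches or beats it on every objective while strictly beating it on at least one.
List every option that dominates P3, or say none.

P1: storage 42≥8, cost 908≤1822, read latency 14.3≤15.7 — dominates P3.
P2: storage 8≥8, cost 624≤1822, read latency 9.0≤15.7 — dominates P3.
P4: storage 38≥8, cost 1706≤1822, read latency 5.4≤15.7 — dominates P3.

P1, P2, P4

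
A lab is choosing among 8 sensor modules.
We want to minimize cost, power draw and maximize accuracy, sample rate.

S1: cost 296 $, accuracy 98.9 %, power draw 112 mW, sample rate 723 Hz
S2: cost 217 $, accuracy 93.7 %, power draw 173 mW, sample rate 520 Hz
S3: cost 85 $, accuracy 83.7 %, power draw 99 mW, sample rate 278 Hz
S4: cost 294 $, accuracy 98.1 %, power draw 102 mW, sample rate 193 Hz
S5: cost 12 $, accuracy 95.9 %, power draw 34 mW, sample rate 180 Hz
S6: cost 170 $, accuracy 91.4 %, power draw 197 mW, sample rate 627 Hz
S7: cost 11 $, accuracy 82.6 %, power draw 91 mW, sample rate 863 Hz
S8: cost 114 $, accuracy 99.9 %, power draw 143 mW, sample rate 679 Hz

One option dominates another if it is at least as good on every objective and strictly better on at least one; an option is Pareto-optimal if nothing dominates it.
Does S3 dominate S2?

S3 vs S2: S3 is worse on accuracy (83.7 vs 93.7), so it does not dominate S2.

No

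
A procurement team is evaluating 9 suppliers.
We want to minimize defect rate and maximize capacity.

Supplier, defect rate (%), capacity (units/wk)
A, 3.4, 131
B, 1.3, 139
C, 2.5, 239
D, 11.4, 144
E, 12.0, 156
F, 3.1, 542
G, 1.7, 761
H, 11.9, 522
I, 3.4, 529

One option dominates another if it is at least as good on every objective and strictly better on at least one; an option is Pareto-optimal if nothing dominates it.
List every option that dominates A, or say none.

B: defect rate 1.3≤3.4, capacity 139≥131 — dominates A.
C: defect rate 2.5≤3.4, capacity 239≥131 — dominates A.
F: defect rate 3.1≤3.4, capacity 542≥131 — dominates A.
G: defect rate 1.7≤3.4, capacity 761≥131 — dominates A.
I: defect rate 3.4≤3.4, capacity 529≥131 — dominates A.
Others (D, E, H) are each worse than A on at least one objective.

B, C, F, G, I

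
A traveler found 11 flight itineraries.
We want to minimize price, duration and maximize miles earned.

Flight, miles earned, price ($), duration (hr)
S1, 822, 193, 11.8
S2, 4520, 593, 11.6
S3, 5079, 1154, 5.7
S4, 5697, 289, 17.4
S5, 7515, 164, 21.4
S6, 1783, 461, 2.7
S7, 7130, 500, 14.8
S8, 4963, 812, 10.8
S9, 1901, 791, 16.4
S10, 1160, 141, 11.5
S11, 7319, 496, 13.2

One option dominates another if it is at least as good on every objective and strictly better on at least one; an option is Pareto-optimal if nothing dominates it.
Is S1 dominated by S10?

Yes

S10 vs S1: miles earned 1160≥822, price 141≤193, duration 11.5≤11.8 — S10 is at least as good on every objective with at least one strict improvement.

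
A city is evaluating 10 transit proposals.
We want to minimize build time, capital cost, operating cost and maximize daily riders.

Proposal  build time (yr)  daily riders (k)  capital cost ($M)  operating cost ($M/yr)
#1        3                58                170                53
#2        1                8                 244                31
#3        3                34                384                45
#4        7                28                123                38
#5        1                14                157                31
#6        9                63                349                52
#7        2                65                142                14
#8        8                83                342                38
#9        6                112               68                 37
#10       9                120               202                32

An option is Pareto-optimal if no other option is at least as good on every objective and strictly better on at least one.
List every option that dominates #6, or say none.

#7: build time 2≤9, daily riders 65≥63, capital cost 142≤349, operating cost 14≤52 — dominates #6.
#8: build time 8≤9, daily riders 83≥63, capital cost 342≤349, operating cost 38≤52 — dominates #6.
#9: build time 6≤9, daily riders 112≥63, capital cost 68≤349, operating cost 37≤52 — dominates #6.
#10: build time 9≤9, daily riders 120≥63, capital cost 202≤349, operating cost 32≤52 — dominates #6.
Others (#1, #2, #3, #4, #5) are each worse than #6 on at least one objective.

#7, #8, #9, #10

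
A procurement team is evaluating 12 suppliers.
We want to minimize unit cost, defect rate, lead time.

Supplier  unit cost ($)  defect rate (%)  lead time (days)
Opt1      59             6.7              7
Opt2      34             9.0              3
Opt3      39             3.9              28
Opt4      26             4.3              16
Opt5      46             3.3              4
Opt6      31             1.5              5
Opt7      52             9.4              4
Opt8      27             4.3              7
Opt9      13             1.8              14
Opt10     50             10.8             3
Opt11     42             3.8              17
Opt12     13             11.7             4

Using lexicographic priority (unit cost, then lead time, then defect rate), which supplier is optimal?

First minimize unit cost: best is 13, kept {Opt9, Opt12}.
Then minimize lead time: best is 4, kept {Opt12}.

Opt12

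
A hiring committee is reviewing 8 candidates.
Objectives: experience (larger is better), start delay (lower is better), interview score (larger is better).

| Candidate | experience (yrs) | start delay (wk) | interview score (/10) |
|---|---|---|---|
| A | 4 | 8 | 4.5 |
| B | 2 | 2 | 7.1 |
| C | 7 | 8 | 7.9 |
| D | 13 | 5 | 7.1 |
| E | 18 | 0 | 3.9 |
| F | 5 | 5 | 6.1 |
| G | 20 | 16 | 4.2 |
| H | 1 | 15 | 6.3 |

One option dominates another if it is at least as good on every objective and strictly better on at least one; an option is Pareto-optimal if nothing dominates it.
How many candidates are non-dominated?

A: dominated by C (experience 7≥4, start delay 8≤8, interview score 7.9≥4.5).
B: not dominated.
C: not dominated (best interview score).
D: not dominated.
E: not dominated (best start delay).
F: dominated by D (experience 13≥5, start delay 5≤5, interview score 7.1≥6.1).
G: not dominated (best experience).
H: dominated by B (experience 2≥1, start delay 2≤15, interview score 7.1≥6.3).
Pareto-optimal: B, C, D, E, G → 5.

5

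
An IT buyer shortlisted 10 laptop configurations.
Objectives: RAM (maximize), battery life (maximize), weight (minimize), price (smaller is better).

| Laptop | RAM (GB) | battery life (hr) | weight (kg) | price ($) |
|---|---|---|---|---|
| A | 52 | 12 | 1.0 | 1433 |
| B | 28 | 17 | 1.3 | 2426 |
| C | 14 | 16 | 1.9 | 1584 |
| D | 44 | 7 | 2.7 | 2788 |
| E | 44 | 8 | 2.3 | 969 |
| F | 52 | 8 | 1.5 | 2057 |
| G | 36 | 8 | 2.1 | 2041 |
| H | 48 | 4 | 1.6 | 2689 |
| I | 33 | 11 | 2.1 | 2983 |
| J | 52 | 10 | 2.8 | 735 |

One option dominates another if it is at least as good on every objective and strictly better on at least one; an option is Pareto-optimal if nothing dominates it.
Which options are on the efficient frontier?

A: not dominated (best weight).
B: not dominated (best battery life).
C: not dominated.
D: dominated by A (RAM 52≥44, battery life 12≥7, weight 1.0≤2.7, price 1433≤2788).
E: not dominated.
F: dominated by A (RAM 52≥52, battery life 12≥8, weight 1.0≤1.5, price 1433≤2057).
G: dominated by A (RAM 52≥36, battery life 12≥8, weight 1.0≤2.1, price 1433≤2041).
H: dominated by A (RAM 52≥48, battery life 12≥4, weight 1.0≤1.6, price 1433≤2689).
I: dominated by A (RAM 52≥33, battery life 12≥11, weight 1.0≤2.1, price 1433≤2983).
J: not dominated (best price).

A, B, C, E, J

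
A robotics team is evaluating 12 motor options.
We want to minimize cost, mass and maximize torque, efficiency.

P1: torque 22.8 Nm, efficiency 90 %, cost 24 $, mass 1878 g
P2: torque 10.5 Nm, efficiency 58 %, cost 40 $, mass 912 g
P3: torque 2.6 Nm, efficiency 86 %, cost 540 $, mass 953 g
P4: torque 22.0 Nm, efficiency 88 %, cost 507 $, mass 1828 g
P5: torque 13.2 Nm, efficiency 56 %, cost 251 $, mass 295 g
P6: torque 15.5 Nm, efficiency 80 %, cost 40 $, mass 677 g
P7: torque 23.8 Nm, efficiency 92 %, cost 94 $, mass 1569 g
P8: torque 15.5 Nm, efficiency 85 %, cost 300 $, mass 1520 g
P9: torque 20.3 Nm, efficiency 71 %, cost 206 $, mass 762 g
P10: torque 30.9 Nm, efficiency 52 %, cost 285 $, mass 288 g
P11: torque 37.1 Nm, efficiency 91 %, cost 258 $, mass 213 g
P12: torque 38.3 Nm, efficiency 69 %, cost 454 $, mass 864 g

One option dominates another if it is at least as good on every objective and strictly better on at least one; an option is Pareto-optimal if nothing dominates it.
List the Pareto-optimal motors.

P1, P5, P6, P7, P9, P11, P12

P1: not dominated (best cost).
P2: dominated by P6 (torque 15.5≥10.5, efficiency 80≥58, cost 40≤40, mass 677≤912).
P3: dominated by P11 (torque 37.1≥2.6, efficiency 91≥86, cost 258≤540, mass 213≤953).
P4: dominated by P7 (torque 23.8≥22.0, efficiency 92≥88, cost 94≤507, mass 1569≤1828).
P5: not dominated.
P6: not dominated.
P7: not dominated (best efficiency).
P8: dominated by P11 (torque 37.1≥15.5, efficiency 91≥85, cost 258≤300, mass 213≤1520).
P9: not dominated.
P10: dominated by P11 (torque 37.1≥30.9, efficiency 91≥52, cost 258≤285, mass 213≤288).
P11: not dominated (best mass).
P12: not dominated (best torque).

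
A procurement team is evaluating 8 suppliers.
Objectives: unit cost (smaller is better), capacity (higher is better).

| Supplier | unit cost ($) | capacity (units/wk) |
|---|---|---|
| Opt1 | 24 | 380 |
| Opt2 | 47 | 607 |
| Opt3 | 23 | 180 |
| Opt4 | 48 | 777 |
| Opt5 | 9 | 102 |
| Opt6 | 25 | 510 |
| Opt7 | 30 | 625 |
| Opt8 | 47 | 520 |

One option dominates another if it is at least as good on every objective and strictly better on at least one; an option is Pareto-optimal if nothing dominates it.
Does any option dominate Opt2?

Yes

Opt7 vs Opt2: unit cost 30≤47, capacity 625≥607 — Opt7 is at least as good on every objective and strictly better on at least one, so Opt7 dominates Opt2.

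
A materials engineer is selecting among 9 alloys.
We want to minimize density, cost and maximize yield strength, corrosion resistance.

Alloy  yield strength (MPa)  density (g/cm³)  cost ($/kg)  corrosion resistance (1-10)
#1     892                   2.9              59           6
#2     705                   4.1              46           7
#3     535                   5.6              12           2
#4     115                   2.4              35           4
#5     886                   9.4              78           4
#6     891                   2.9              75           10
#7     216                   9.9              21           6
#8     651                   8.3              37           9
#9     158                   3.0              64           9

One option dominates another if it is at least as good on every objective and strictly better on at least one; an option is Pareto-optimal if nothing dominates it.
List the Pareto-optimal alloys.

#1, #2, #3, #4, #6, #7, #8, #9

#1: not dominated (best yield strength).
#2: not dominated.
#3: not dominated (best cost).
#4: not dominated (best density).
#5: dominated by #1 (yield strength 892≥886, density 2.9≤9.4, cost 59≤78, corrosion resistance 6≥4).
#6: not dominated (best corrosion resistance).
#7: not dominated.
#8: not dominated.
#9: not dominated.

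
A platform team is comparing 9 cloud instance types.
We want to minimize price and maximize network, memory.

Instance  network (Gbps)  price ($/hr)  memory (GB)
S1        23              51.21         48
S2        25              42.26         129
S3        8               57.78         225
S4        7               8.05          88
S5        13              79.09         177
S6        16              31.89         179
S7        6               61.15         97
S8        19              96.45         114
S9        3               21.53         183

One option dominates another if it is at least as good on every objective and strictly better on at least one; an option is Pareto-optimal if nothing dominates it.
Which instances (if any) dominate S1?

S2: network 25≥23, price 42.26≤51.21, memory 129≥48 — dominates S1.
Others (S3, S4, S5, S6, S7, S8, S9) are each worse than S1 on at least one objective.

S2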